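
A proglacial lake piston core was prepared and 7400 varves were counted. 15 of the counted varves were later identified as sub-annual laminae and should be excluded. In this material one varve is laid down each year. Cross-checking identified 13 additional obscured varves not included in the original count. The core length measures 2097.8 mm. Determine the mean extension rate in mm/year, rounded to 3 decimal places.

After corrections the count is 7400 − 15 + 13 = 7398 varves.
Mean rate = 2097.8 mm / 7398 years ≈ 0.284 mm/year.

0.284 mm/year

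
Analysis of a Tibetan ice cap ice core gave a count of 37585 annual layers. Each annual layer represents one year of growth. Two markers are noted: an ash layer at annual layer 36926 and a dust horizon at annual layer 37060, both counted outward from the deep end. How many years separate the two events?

134 years

The two markers are separated by 37060 − 36926 = 134 annual layers.
That is 134 years at one annual layer per year.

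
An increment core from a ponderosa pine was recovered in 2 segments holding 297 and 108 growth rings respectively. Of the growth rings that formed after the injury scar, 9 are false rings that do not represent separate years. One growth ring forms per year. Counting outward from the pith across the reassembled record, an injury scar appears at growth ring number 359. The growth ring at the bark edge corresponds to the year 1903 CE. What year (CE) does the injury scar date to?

Total growth rings = 297 + 108 = 405.
The injury scar sits at growth ring 359 from the pith, so 405 − 359 = 46 growth rings formed after it.
46 − 9 false = 37 true growth rings after the injury scar.
1903 − 37 = 1866 CE.

1866 CE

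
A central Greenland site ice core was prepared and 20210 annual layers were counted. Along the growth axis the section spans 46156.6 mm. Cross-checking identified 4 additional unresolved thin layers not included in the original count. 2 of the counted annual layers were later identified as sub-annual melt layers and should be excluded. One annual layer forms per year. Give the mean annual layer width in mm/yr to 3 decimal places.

True annual layer count = 20210 − 2 + 4 = 20212.
Extension rate ≈ 46156.6 / 20212 = 2.284 mm/yr.

2.284 mm/yr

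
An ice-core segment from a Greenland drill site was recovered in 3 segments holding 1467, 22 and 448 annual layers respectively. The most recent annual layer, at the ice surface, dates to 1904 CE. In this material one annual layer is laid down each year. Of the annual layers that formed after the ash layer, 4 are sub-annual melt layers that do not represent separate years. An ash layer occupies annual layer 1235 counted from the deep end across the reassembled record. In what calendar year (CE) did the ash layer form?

1206 CE

Total annual layers = 1467 + 22 + 448 = 1937.
The ash layer sits at annual layer 1235 from the deep end, so 1937 − 1235 = 702 annual layers formed after it.
702 − 4 false = 698 true annual layers after the ash layer.
The annual layer at the ice surface is 1904 CE, so the ash layer dates to 1904 − 698 = 1206 CE.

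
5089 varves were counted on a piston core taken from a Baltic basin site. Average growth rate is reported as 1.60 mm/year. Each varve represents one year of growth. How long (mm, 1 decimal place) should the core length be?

The record spans 5089 years at 1.60 mm per year.
Predicted length = 1.60 mm/year × 5089 years = 8142.4 mm.

8142.4 mm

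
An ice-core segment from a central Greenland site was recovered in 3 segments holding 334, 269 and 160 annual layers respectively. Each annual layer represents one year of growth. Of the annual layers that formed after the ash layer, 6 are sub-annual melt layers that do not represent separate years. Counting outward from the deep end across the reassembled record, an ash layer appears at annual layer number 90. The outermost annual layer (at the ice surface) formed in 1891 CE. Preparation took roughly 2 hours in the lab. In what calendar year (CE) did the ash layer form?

1224 CE

Total annual layers = 334 + 269 + 160 = 763.
The ash layer sits at annual layer 90 from the deep end, so 763 − 90 = 673 annual layers formed after it.
Excluding 6 false annual layers: 673 − 6 = 667.
1891 − 667 = 1224 CE.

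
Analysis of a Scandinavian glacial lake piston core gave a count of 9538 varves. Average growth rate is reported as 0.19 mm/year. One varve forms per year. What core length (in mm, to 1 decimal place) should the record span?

9538 years of growth are recorded.
Predicted length = 0.19 mm/year × 9538 years = 1812.2 mm.

1812.2 mm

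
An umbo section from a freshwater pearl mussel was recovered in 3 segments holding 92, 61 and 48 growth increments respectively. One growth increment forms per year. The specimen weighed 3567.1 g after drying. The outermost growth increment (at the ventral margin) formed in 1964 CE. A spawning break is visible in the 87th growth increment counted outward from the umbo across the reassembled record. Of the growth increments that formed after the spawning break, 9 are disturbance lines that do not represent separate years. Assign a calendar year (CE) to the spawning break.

1859 CE

Total growth increments = 92 + 61 + 48 = 201.
201 − 87 = 114 growth increments lie beyond the spawning break toward the ventral margin.
Removing the 9 false growth increments leaves 114 − 9 = 105 true growth increments beyond the spawning break.
Counting back 105 years from 1964 CE places the spawning break in 1964 − 105 = 1859 CE.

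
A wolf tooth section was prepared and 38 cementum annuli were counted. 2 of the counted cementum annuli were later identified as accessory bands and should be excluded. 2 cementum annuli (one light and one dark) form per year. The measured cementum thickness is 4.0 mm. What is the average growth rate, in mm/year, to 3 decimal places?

True cementum annulus count = 38 − 2 = 36.
With 2 cementum annuli per year, 36 / 2 = 18 years.
Mean rate = 4.0 mm / 18 years ≈ 0.222 mm/year.

0.222 mm/year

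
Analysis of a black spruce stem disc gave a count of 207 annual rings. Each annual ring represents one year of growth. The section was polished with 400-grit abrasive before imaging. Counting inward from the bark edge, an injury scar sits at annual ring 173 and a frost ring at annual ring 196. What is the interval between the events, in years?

23 years

Separation: 196 − 173 = 23 annual rings.
One annual ring per year makes the interval 23 years.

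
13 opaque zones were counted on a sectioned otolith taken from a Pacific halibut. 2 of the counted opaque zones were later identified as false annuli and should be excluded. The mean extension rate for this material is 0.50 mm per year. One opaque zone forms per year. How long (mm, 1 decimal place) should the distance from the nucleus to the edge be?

5.5 mm

Correcting the raw count gives 13 − 2 = 11 true opaque zones.
Predicted length = 0.50 mm/year × 11 years = 5.5 mm.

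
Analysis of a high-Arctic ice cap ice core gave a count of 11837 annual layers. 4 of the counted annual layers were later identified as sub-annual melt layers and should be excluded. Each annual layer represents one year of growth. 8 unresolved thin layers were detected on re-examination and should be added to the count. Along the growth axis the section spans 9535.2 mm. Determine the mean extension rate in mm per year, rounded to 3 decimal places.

True annual layer count = 11837 − 4 + 8 = 11841.
9535.2 mm over 11841 years gives 9535.2 / 11841 ≈ 0.805 mm per year.

0.805 mm per year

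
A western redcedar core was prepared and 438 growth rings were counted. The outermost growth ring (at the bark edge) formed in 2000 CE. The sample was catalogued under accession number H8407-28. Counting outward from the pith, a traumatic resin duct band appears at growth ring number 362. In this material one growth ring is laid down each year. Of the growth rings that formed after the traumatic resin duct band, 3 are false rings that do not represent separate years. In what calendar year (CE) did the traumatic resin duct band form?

1927 CE

Between growth ring 362 and the bark edge there are 438 − 362 = 76 growth rings.
Removing the 3 false growth rings leaves 76 − 3 = 73 true growth rings beyond the traumatic resin duct band.
The growth ring at the bark edge is 2000 CE, so the traumatic resin duct band dates to 2000 − 73 = 1927 CE.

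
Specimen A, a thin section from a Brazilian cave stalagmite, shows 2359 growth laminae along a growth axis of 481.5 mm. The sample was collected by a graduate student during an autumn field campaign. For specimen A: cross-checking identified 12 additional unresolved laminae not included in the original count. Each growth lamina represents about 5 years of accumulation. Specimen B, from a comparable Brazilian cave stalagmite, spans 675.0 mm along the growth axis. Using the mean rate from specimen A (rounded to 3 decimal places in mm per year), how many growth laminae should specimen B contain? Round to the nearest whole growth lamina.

3293 growth laminae

Specimen A: true growth lamina count = 2359 + 12 = 2371.
Specimen A: at 5 years per growth lamina, 2371 × 5 = 11855 years.
A: Mean rate = 481.5 mm / 11855 years ≈ 0.041 mm per year.
For B, 675.0 / 0.041 = 16463.41 years; at 5 years per growth lamina that is 16463.41 / 5 ≈ 3293 growth laminae.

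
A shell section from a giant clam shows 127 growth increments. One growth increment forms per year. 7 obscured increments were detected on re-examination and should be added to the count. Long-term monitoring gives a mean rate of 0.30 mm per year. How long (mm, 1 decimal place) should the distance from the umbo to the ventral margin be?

After corrections the count is 127 + 7 = 134 growth increments.
Predicted length = 0.30 mm/year × 134 years = 40.2 mm.

40.2 mm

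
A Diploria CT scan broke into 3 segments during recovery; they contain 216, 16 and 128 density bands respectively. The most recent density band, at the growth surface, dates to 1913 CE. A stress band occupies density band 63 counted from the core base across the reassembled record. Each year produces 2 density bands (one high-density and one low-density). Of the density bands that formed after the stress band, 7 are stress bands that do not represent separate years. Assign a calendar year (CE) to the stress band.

1768 CE

Total density bands = 216 + 16 + 128 = 360.
360 − 63 = 297 density bands lie beyond the stress band toward the growth surface.
Removing the 7 false density bands leaves 297 − 7 = 290 true density bands beyond the stress band.
Dividing by 2 density bands per year: 290 / 2 = 145 years.
The density band at the growth surface is 1913 CE, so the stress band dates to 1913 − 145 = 1768 CE.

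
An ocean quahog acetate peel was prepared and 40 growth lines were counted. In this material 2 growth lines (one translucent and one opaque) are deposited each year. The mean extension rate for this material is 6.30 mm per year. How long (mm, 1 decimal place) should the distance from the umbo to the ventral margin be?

40 growth lines at 2 per year is 40 / 2 = 20 years.
20 years at 6.30 mm/year gives 6.30 × 20 = 126.0 mm.

126.0 mm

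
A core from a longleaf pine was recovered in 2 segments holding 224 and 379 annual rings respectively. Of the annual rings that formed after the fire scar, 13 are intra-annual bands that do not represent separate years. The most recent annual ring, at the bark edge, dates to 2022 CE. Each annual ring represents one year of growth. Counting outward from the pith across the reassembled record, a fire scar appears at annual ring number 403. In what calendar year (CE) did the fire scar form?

1835 CE

Total annual rings = 224 + 379 = 603.
603 − 403 = 200 annual rings lie beyond the fire scar toward the bark edge.
Excluding 13 false annual rings: 200 − 13 = 187.
2022 − 187 = 1835 CE.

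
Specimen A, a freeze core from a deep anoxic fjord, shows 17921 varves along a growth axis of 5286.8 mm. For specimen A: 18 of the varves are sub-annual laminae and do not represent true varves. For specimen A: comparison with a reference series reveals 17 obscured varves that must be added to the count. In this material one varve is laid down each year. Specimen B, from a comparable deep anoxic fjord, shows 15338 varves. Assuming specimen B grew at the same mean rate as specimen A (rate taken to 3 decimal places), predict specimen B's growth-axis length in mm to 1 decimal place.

4524.7 mm

Specimen A: correcting the raw count gives 17921 − 18 + 17 = 17920 true varves.
A: 5286.8 mm over 17920 years gives 5286.8 / 17920 ≈ 0.295 mm per year.
For B, 0.295 mm/year × 15338 years = 4524.7 mm.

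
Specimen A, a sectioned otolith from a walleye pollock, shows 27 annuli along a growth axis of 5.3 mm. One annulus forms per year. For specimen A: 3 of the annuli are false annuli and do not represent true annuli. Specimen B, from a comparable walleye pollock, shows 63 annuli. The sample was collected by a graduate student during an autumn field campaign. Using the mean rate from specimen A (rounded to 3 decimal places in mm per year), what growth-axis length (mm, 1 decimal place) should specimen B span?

Specimen A: correcting the raw count gives 27 − 3 = 24 true annuli.
A: Extension rate ≈ 5.3 / 24 = 0.221 mm/yr.
B's length ≈ 0.221 × 63 = 13.9 mm.

13.9 mm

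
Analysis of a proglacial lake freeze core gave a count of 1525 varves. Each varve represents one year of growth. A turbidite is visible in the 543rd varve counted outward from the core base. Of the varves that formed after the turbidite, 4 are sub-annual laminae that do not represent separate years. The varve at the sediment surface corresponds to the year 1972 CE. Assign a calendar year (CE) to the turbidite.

994 CE

Between varve 543 and the sediment surface there are 1525 − 543 = 982 varves.
Removing the 4 false varves leaves 982 − 4 = 978 true varves beyond the turbidite.
1972 − 978 = 994 CE.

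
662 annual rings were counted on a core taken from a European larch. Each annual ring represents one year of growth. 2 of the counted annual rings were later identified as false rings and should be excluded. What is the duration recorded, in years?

660 years

Adjusted count: 662 − 2 = 660 annual rings.
With a one-to-one annual ring periodicity this is 660 years.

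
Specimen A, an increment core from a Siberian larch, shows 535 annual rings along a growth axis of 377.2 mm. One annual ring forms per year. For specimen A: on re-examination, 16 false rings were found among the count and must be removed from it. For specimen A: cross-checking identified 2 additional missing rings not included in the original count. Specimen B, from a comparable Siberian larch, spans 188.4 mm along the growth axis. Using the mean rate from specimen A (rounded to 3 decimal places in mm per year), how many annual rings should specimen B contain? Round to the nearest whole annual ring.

Specimen A: adjusted count: 535 − 16 + 2 = 521 annual rings.
A: Mean rate = 377.2 mm / 521 years ≈ 0.724 mm/year.
B spans 188.4 / 0.724 = 260.22 years ≈ 260 annual rings.

260 annual rings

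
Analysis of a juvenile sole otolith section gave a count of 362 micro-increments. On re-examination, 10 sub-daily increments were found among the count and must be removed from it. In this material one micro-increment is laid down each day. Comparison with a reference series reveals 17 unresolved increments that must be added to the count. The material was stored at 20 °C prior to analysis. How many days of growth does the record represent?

369 days

After corrections the count is 362 − 10 + 17 = 369 micro-increments.
One micro-increment per day makes the duration 369 days.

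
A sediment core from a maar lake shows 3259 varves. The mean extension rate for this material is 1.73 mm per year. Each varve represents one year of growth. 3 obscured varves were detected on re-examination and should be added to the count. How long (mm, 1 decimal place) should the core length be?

5643.3 mm

Adjusted count: 3259 + 3 = 3262 varves.
3262 years at 1.73 mm/year gives 1.73 × 3262 = 5643.3 mm.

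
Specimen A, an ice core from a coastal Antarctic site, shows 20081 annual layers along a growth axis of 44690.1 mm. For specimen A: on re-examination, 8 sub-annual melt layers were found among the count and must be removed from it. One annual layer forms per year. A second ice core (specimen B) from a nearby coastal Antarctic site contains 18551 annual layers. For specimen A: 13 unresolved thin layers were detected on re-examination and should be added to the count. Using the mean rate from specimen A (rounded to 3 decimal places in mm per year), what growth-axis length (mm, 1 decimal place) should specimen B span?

41276.0 mm

Specimen A: adjusted count: 20081 − 8 + 13 = 20086 annual layers.
A: 44690.1 mm over 20086 years gives 44690.1 / 20086 ≈ 2.225 mm per year.
B's length ≈ 2.225 × 18551 = 41276.0 mm.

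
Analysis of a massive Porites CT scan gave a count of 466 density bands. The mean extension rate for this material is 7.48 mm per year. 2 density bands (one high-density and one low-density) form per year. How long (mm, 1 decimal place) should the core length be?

Dividing by 2 density bands per year: 466 / 2 = 233 years.
Length ≈ 7.48 × 233 = 1742.8 mm.

1742.8 mm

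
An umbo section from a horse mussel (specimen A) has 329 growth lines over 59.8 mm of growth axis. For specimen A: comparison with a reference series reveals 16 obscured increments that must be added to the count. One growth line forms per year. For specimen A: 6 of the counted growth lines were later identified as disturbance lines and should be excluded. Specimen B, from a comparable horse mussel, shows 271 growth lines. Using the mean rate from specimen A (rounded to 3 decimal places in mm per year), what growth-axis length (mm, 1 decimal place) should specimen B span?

Specimen A: true growth line count = 329 − 6 + 16 = 339.
A: Mean rate = 59.8 mm / 339 years ≈ 0.176 mm/year.
Length of B = 0.176 × 271 = 47.7 mm.

47.7 mm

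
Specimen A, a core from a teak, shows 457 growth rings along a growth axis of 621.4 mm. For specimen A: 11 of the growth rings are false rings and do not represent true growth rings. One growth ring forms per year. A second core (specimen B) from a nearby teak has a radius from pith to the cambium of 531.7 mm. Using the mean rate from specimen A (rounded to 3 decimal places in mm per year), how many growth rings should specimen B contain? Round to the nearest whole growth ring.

Specimen A: true growth ring count = 457 − 11 = 446.
A: 621.4 mm over 446 years gives 621.4 / 446 ≈ 1.393 mm/yr.
B spans 531.7 / 1.393 = 381.69 years ≈ 382 growth rings.

382 growth rings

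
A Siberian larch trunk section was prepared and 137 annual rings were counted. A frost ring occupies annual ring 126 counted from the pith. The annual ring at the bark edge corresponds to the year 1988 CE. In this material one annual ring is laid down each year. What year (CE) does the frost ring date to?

1977 CE

137 − 126 = 11 annual rings lie beyond the frost ring toward the bark edge.
Counting back 11 years from 1988 CE places the frost ring in 1988 − 11 = 1977 CE.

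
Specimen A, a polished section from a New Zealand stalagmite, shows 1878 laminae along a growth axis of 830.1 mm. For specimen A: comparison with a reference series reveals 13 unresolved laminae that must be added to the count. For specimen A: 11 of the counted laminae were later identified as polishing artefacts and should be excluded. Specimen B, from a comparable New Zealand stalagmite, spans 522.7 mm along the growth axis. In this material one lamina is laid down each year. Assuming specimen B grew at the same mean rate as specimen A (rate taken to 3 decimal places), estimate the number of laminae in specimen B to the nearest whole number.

1183 laminae

Specimen A: true lamina count = 1878 − 11 + 13 = 1880.
A: Extension rate ≈ 830.1 / 1880 = 0.442 mm/year.
For B, 522.7 / 0.442 = 1182.58 years ≈ 1183 laminae.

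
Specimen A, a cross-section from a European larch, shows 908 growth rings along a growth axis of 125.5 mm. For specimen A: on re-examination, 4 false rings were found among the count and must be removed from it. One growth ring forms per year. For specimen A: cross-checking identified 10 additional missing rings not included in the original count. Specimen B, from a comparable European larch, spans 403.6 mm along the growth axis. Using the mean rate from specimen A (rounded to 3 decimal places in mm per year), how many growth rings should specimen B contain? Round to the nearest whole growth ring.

Specimen A: true growth ring count = 908 − 4 + 10 = 914.
A: 125.5 mm over 914 years gives 125.5 / 914 ≈ 0.137 mm/year.
For B, 403.6 / 0.137 = 2945.99 years ≈ 2946 growth rings.

2946 growth rings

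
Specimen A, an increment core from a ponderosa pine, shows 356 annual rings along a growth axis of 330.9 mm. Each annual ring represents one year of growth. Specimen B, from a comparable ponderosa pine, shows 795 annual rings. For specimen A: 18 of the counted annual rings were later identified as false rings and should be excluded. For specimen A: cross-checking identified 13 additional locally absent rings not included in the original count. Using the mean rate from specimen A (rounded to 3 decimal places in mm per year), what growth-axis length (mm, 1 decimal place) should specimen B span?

749.7 mm

Specimen A: adjusted count: 356 − 18 + 13 = 351 annual rings.
A: Extension rate ≈ 330.9 / 351 = 0.943 mm/yr.
For B, 0.943 mm/year × 795 years = 749.7 mm.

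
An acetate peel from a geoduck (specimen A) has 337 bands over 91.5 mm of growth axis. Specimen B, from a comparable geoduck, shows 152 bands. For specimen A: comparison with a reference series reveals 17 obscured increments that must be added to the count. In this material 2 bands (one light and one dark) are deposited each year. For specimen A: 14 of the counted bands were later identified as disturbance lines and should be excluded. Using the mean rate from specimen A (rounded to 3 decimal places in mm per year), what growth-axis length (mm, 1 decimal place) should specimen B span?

Specimen A: adjusted count: 337 − 14 + 17 = 340 bands.
Specimen A: 340 bands at 2 per year is 340 / 2 = 170 years.
A: 91.5 mm over 170 years gives 91.5 / 170 ≈ 0.538 mm/year.
Specimen B: dividing by 2 bands per year: 152 / 2 = 76 years. B's length ≈ 0.538 × 76 = 40.9 mm.

40.9 mm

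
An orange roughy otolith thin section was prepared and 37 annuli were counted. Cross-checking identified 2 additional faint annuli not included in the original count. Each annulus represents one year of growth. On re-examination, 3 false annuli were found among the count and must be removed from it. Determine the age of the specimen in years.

36 years

True annulus count = 37 − 3 + 2 = 36.
At one annulus per year, that is 36 years.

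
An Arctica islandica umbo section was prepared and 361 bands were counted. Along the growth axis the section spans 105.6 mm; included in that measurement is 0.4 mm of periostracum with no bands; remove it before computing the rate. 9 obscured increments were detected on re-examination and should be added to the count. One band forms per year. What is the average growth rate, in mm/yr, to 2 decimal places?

Correcting the raw count gives 361 + 9 = 370 true bands.
Removing the 0.4 mm offcut leaves 105.6 − 0.4 = 105.2 mm.
105.2 mm over 370 years gives 105.2 / 370 ≈ 0.28 mm/yr.

0.28 mm/yr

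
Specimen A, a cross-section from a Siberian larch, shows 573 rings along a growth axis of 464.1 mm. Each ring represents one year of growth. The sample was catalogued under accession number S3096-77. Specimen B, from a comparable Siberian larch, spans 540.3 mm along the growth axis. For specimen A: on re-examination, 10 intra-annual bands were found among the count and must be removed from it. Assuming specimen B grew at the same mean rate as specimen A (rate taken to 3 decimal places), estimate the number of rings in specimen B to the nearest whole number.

656 rings

Specimen A: after corrections the count is 573 − 10 = 563 rings.
A: Mean rate = 464.1 mm / 563 years ≈ 0.824 mm/year.
Specimen B: 540.3 mm / 0.824 mm per year = 655.70 years ≈ 656 rings.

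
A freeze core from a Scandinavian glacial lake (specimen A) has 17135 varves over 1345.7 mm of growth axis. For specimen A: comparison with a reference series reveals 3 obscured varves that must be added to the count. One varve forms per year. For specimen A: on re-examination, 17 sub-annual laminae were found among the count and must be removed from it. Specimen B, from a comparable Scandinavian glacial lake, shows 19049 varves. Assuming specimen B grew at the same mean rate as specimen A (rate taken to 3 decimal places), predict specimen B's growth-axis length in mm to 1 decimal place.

Specimen A: adjusted count: 17135 − 17 + 3 = 17121 varves.
A: 1345.7 mm over 17121 years gives 1345.7 / 17121 ≈ 0.079 mm/year.
For B, 0.079 mm/year × 19049 years = 1504.9 mm.

1504.9 mm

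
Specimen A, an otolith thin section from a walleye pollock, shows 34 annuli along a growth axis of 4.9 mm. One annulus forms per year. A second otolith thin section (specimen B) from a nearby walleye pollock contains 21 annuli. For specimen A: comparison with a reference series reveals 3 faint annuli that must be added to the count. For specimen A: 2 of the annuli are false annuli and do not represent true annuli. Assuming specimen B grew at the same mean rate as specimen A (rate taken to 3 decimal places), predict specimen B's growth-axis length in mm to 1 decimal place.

2.9 mm

Specimen A: correcting the raw count gives 34 − 2 + 3 = 35 true annuli.
A: 4.9 mm over 35 years gives 4.9 / 35 ≈ 0.140 mm/year.
Length of B = 0.140 × 21 = 2.9 mm.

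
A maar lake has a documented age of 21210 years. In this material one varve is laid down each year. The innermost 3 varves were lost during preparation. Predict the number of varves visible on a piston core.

21207 varves

At one varve per year, 21210 years correspond to 21210 varves.
Subtracting the 3 varves not captured gives 21210 − 3 = 21207 varves in the record.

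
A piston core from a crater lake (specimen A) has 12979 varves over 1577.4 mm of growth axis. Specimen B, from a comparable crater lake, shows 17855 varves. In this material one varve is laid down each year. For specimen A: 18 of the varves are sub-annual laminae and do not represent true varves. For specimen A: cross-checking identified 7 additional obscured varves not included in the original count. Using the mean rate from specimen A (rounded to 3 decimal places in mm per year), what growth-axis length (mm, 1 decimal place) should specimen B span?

Specimen A: adjusted count: 12979 − 18 + 7 = 12968 varves.
A: Mean rate = 1577.4 mm / 12968 years ≈ 0.122 mm/year.
B's length ≈ 0.122 × 17855 = 2178.3 mm.

2178.3 mm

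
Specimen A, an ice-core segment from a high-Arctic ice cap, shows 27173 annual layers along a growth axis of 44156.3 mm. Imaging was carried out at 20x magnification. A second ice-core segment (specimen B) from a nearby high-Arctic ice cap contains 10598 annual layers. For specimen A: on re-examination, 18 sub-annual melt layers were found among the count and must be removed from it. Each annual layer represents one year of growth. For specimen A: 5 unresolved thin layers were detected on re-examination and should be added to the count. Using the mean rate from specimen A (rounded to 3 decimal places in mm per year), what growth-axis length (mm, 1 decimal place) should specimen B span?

17232.3 mm

Specimen A: correcting the raw count gives 27173 − 18 + 5 = 27160 true annual layers.
A: Extension rate ≈ 44156.3 / 27160 = 1.626 mm per year.
For B, 1.626 mm/year × 10598 years = 17232.3 mm.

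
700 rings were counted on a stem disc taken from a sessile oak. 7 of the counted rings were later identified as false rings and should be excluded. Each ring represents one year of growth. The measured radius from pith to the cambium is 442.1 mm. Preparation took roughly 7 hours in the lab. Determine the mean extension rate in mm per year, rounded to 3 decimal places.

0.638 mm per year

True ring count = 700 − 7 = 693.
Mean rate = 442.1 mm / 693 years ≈ 0.638 mm per year.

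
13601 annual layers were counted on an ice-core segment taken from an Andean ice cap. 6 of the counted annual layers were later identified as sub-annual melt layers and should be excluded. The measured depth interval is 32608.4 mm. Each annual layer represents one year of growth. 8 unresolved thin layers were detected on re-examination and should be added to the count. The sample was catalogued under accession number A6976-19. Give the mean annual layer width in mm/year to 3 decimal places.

2.397 mm/year

True annual layer count = 13601 − 6 + 8 = 13603.
32608.4 mm over 13603 years gives 32608.4 / 13603 ≈ 2.397 mm/year.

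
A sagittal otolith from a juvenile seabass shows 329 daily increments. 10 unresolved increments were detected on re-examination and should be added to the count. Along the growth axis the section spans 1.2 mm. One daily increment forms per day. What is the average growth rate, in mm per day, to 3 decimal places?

0.004 mm per day

Adjusted count: 329 + 10 = 339 daily increments.
Mean rate = 1.2 mm / 339 days ≈ 0.004 mm per day.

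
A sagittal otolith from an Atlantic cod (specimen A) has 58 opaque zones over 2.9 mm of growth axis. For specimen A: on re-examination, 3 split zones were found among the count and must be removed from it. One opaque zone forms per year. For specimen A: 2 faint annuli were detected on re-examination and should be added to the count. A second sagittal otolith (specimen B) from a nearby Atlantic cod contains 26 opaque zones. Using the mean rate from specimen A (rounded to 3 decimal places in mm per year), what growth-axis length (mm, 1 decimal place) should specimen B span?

Specimen A: adjusted count: 58 − 3 + 2 = 57 opaque zones.
A: Extension rate ≈ 2.9 / 57 = 0.051 mm per year.
For B, 0.051 mm/year × 26 years = 1.3 mm.

1.3 mm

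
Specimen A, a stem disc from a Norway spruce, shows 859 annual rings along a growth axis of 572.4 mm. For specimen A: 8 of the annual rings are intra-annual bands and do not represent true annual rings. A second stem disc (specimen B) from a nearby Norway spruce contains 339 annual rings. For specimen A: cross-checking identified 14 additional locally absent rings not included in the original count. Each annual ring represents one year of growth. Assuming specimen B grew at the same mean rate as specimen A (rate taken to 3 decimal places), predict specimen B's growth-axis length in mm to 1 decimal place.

Specimen A: correcting the raw count gives 859 − 8 + 14 = 865 true annual rings.
A: 572.4 mm over 865 years gives 572.4 / 865 ≈ 0.662 mm/yr.
Length of B = 0.662 × 339 = 224.4 mm.

224.4 mm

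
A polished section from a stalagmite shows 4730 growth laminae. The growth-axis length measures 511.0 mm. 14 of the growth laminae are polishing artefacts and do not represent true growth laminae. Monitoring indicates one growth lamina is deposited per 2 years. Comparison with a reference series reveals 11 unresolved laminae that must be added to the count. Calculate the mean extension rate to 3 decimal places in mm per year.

True growth lamina count = 4730 − 14 + 11 = 4727.
At 2 years per growth lamina, 4727 × 2 = 9454 years.
Mean rate = 511.0 mm / 9454 years ≈ 0.054 mm per year.

0.054 mm per year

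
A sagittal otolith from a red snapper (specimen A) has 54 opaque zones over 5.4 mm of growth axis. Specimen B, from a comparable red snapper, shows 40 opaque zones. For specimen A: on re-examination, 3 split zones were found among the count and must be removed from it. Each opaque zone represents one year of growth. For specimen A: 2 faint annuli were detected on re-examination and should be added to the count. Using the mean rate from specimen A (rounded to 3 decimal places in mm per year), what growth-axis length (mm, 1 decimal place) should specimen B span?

4.1 mm

Specimen A: true opaque zone count = 54 − 3 + 2 = 53.
A: Mean rate = 5.4 mm / 53 years ≈ 0.102 mm per year.
Length of B = 0.102 × 40 = 4.1 mm.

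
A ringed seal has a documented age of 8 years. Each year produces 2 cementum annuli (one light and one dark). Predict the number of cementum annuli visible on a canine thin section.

16 cementum annuli

With 2 cementum annuli per year, 8 years would produce 8 × 2 = 16 cementum annuli.
So 16 cementum annuli should be present.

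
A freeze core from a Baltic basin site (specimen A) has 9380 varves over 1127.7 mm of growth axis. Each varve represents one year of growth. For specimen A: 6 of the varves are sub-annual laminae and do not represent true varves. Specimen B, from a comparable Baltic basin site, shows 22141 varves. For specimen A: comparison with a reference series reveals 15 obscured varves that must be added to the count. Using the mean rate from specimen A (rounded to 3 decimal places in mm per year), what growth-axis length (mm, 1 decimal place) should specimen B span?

Specimen A: true varve count = 9380 − 6 + 15 = 9389.
A: Mean rate = 1127.7 mm / 9389 years ≈ 0.120 mm/yr.
For B, 0.120 mm/year × 22141 years = 2656.9 mm.

2656.9 mm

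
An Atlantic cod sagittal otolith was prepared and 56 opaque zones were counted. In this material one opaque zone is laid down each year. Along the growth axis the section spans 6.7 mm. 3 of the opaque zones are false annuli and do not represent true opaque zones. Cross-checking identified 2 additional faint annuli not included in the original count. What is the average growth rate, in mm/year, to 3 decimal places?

0.122 mm/year

True opaque zone count = 56 − 3 + 2 = 55.
Mean rate = 6.7 mm / 55 years ≈ 0.122 mm/year.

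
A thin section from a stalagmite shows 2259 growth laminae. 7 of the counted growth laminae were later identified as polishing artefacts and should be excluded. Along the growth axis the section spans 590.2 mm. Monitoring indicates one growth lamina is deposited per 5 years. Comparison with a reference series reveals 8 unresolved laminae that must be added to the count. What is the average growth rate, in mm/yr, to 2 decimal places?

Correcting the raw count gives 2259 − 7 + 8 = 2260 true growth laminae.
Multiplying by 5 years per growth lamina: 2260 × 5 = 11300 years.
Mean rate = 590.2 mm / 11300 years ≈ 0.05 mm/yr.

0.05 mm/yr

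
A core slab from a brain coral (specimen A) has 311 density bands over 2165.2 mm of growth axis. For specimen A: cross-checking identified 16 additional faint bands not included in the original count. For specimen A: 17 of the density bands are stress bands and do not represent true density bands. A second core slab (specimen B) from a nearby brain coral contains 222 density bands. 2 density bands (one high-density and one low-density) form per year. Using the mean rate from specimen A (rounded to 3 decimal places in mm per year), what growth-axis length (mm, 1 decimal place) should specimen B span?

1550.6 mm

Specimen A: adjusted count: 311 − 17 + 16 = 310 density bands.
Specimen A: dividing by 2 density bands per year: 310 / 2 = 155 years.
A: Extension rate ≈ 2165.2 / 155 = 13.969 mm/year.
Specimen B: 222 density bands at 2 per year is 222 / 2 = 111 years. Length of B = 13.969 × 111 = 1550.6 mm.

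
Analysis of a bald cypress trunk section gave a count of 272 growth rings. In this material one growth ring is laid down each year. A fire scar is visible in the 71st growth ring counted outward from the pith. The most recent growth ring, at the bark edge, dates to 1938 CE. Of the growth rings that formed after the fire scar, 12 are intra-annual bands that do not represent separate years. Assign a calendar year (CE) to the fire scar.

The fire scar sits at growth ring 71 from the pith, so 272 − 71 = 201 growth rings formed after it.
201 − 12 false = 189 true growth rings after the fire scar.
The growth ring at the bark edge is 1938 CE, so the fire scar dates to 1938 − 189 = 1749 CE.

1749 CE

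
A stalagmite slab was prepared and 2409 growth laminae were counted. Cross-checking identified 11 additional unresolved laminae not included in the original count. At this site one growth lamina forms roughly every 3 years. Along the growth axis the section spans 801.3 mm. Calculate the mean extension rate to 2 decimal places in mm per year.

Correcting the raw count gives 2409 + 11 = 2420 true growth laminae.
Multiplying by 3 years per growth lamina: 2420 × 3 = 7260 years.
801.3 mm over 7260 years gives 801.3 / 7260 ≈ 0.11 mm per year.

0.11 mm per year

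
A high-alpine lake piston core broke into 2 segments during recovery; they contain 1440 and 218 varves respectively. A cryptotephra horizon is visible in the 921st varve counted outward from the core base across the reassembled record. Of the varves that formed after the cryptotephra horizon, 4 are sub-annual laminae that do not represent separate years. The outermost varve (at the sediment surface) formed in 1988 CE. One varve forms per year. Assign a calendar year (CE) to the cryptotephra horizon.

Total varves = 1440 + 218 = 1658.
1658 − 921 = 737 varves lie beyond the cryptotephra horizon toward the sediment surface.
Excluding 4 false varves: 737 − 4 = 733.
The varve at the sediment surface is 1988 CE, so the cryptotephra horizon dates to 1988 − 733 = 1255 CE.

1255 CE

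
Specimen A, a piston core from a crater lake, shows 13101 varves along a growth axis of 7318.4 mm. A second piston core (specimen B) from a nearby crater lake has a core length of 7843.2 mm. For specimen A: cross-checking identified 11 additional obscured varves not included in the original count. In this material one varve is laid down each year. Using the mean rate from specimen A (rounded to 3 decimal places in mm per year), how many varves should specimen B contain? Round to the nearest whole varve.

Specimen A: true varve count = 13101 + 11 = 13112.
A: Extension rate ≈ 7318.4 / 13112 = 0.558 mm/yr.
B spans 7843.2 / 0.558 = 14055.91 years ≈ 14056 varves.

14056 varves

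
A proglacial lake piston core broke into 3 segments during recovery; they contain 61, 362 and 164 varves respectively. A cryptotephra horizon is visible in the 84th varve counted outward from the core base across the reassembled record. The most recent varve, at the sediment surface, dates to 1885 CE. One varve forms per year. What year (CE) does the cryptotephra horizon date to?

1382 CE

Total varves = 61 + 362 + 164 = 587.
The cryptotephra horizon sits at varve 84 from the core base, so 587 − 84 = 503 varves formed after it.
The varve at the sediment surface is 1885 CE, so the cryptotephra horizon dates to 1885 − 503 = 1382 CE.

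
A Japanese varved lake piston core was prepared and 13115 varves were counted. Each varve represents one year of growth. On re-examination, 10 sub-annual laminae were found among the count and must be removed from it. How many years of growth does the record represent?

13105 yr

Correcting the raw count gives 13115 − 10 = 13105 true varves.
With a one-to-one varve periodicity this is 13105 years.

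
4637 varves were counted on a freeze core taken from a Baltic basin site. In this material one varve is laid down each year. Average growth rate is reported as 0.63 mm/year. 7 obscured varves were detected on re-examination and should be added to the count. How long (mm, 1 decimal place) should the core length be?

2925.7 mm

Correcting the raw count gives 4637 + 7 = 4644 true varves.
4644 years at 0.63 mm/year gives 0.63 × 4644 = 2925.7 mm.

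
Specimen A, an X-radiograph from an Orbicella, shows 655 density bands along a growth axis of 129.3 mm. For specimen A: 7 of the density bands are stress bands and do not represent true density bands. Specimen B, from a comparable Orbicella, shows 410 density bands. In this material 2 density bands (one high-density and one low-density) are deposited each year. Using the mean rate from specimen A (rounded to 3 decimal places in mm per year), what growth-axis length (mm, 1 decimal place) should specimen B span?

Specimen A: true density band count = 655 − 7 = 648.
Specimen A: 648 density bands at 2 per year is 648 / 2 = 324 years.
A: Extension rate ≈ 129.3 / 324 = 0.399 mm/year.
Specimen B: dividing by 2 density bands per year: 410 / 2 = 205 years. B's length ≈ 0.399 × 205 = 81.8 mm.

81.8 mm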